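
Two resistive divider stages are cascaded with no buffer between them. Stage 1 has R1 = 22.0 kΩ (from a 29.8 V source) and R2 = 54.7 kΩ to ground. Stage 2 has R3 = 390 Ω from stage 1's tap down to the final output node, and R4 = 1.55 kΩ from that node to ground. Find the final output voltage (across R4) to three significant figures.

V_out ≈ 1.87 V

Stage 2 presents R3+R4 = 1940 Ω as a load on stage 1's tap.
Stage 1's lower leg becomes R2‖(R3+R4) = 1874 Ω, so V_mid = 29.8 × 1874/23870 = 2.339 V.
Stage 2 is itself unloaded: V_out = V_mid × R4/(R3+R4) = 2.339 × 1550/1940 = 1.87 V.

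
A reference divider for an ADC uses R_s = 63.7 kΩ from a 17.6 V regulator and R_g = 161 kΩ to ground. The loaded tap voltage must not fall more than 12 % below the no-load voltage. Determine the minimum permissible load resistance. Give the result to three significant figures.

Output resistance R_th = R_s‖R_g = (63.7 × 161)/224.7 = 45.64 kΩ.
The fractional drop is R_th/(R_th + R_L); requiring this ≤ 0.120 gives R_L ≥ R_th(1/0.120 − 1) = 45.64 × 7.333 = 335 kΩ.

R_L(min) ≈ 335 kΩ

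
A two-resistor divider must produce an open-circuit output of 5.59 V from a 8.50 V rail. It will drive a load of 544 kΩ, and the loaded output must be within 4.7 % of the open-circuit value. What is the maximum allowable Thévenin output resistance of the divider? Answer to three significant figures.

R_th ≤ 26.8 kΩ

Loading drop = R_th/(R_th + R_L) ≤ 0.0470, so R_th ≤ R_L · ε/(1−ε) = 544 kΩ × 0.0470/0.9530 = 26.8 kΩ.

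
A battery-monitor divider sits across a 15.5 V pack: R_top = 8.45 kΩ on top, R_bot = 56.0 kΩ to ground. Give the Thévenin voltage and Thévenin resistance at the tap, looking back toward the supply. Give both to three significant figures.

V_th = 13.5 V, R_th = 7.34 kΩ

V_th is the open-circuit tap voltage: 15.5 × 56.0/(8.45 + 56.0) = 13.5 V.
With the supply zeroed, R_top and R_bot appear in parallel from the tap: R_th = R_top‖R_bot = (8.45 × 56.0)/64.45 = 7.34 kΩ.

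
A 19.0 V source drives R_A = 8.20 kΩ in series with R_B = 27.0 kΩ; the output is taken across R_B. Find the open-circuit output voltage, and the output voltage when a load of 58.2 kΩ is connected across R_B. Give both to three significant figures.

Unloaded: 14.6 V; loaded: 13.2 V

Open-circuit: V = 19.0 × 27.0/(8.20 + 27.0) = 14.6 V.
With the load, R_B becomes R_B‖R_L = 18.44 kΩ, so V = 19.0 × 18.44/26.64 = 13.2 V.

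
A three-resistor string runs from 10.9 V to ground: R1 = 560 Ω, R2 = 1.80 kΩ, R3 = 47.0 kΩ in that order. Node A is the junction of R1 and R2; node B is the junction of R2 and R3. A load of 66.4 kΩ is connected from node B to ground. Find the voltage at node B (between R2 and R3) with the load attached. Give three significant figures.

V ≈ 10.0 V

At node B, R3 is in parallel with the load: R3‖R_L = 27520 Ω.
Below node A the resistance is R2 + (R3‖R_L) = 29320 Ω, so V_A = 10.9 × 29320/29880 = 10.70 V.
Then V_B = V_A × (R3‖R_L)/(R2 + R3‖R_L) = 10.70 × 27520/29320 = 10.0 V.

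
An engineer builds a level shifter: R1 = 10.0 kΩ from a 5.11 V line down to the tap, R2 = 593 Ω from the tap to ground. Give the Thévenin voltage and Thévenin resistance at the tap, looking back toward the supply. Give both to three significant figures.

V_th is the open-circuit tap voltage: 5.11 × 593/(10000 + 593) = 0.286 V.
With the supply zeroed, R1 and R2 appear in parallel from the tap: R_th = R1‖R2 = (10000 × 593)/10590 = 560 Ω.

V_th = 0.286 V, R_th = 560 Ω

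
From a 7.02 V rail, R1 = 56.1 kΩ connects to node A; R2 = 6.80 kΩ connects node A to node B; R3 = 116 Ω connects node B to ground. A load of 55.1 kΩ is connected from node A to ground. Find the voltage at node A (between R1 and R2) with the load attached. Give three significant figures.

Below node A the series string R2+R3 = 6916 Ω sits in parallel with the 55100 Ω load: 6145 Ω.
V_A = 7.02 × 6145/(56100 + 6145) = 0.693 V.

V ≈ 0.693 V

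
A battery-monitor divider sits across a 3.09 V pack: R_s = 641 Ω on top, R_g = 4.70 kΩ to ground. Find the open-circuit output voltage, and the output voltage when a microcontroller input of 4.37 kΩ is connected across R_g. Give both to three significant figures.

Unloaded: 2.72 V; loaded: 2.41 V

Open-circuit: V = 3.09 × 4700/(641 + 4700) = 2.72 V.
With the load, R_g becomes R_g‖R_L = 2264 Ω, so V = 3.09 × 2264/2905 = 2.41 V.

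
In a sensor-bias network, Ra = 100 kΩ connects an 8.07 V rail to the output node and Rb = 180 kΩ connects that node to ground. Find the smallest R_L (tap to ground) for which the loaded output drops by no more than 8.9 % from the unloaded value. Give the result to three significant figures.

R_L(min) ≈ 658 kΩ

Output resistance R_th = Ra‖Rb = (100 × 180)/280.0 = 64.29 kΩ.
The fractional drop is R_th/(R_th + R_L); requiring this ≤ 0.0890 gives R_L ≥ R_th(1/0.0890 − 1) = 64.29 × 10.24 = 658 kΩ.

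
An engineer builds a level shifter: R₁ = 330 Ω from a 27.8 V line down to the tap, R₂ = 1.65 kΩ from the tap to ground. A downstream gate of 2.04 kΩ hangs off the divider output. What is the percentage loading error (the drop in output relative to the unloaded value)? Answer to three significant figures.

Unloaded V = 27.8 × 1650/1980 = 23.167 V.
Loaded: R₂‖R_L = 912.2 Ω, giving V = 27.8 × 912.2/1242 = 20.415 V.
Drop = (23.167 − 20.415) / 23.167 = 11.9 %.

11.9 %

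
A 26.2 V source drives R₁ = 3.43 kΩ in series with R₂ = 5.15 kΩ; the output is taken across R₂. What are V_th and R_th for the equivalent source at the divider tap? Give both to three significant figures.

V_th is the open-circuit tap voltage: 26.2 × 5.15/(3.43 + 5.15) = 15.7 V.
With the supply zeroed, R₁ and R₂ appear in parallel from the tap: R_th = R₁‖R₂ = (3.43 × 5.15)/8.580 = 2.06 kΩ.

V_th = 15.7 V, R_th = 2.06 kΩ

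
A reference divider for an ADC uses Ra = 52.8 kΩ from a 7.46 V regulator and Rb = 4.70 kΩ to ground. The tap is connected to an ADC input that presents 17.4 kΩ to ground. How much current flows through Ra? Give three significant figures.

Rb‖R_L = 3.700 kΩ, so the source sees Ra + Rb‖R_L = 56.50 kΩ.
I = 7.46 V / 56.50 kΩ = 0.132 mA.

I ≈ 0.132 mA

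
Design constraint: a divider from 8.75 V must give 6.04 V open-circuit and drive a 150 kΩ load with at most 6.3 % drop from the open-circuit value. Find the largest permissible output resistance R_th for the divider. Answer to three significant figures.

Loading drop = R_th/(R_th + R_L) ≤ 0.0630, so R_th ≤ R_L · ε/(1−ε) = 150 kΩ × 0.0630/0.9370 = 10.1 kΩ.
(Any R1, R2 with R2/(R1+R2) = 0.690 and R1‖R2 ≤ 10.1 kΩ will meet the spec.)

R_th ≤ 10.1 kΩ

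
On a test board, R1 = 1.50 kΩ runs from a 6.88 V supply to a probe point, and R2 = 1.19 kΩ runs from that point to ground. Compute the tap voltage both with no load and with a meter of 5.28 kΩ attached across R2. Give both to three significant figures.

Unloaded: 3.04 V; loaded: 2.70 V

Open-circuit: V = 6.88 × 1.19/(1.50 + 1.19) = 3.04 V.
With the load, R2 becomes R2‖R_L = 0.9711 kΩ, so V = 6.88 × 0.9711/2.471 = 2.70 V.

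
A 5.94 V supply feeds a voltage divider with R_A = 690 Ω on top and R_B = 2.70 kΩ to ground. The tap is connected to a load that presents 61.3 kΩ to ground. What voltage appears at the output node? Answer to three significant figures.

The load sits in parallel with R_B: R_B‖R_L = (2700 × 61300) / (2700 + 61300) = 2586 Ω.
V_out = 5.94 × 2586 / (690 + 2586) = 5.94 × 2586/3276 = 4.69 V.
(Unloaded it would have been 4.73 V.)

V_out ≈ 4.69 V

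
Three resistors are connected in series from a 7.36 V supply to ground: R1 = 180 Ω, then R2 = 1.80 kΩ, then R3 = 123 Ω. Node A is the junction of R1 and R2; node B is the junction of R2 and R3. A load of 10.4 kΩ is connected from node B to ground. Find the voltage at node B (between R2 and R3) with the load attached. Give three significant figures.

V ≈ 0.426 V

At node B, R3 is in parallel with the load: R3‖R_L = 121.6 Ω.
Below node A the resistance is R2 + (R3‖R_L) = 1922 Ω, so V_A = 7.36 × 1922/2102 = 6.730 V.
Then V_B = V_A × (R3‖R_L)/(R2 + R3‖R_L) = 6.730 × 121.6/1922 = 0.426 V.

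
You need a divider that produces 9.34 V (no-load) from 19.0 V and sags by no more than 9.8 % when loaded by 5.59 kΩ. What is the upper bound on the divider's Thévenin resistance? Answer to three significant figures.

R_th ≤ 607 Ω

Loading drop = R_th/(R_th + R_L) ≤ 0.0980, so R_th ≤ R_L · ε/(1−ε) = 5.59 kΩ × 0.0980/0.9020 = 607 Ω.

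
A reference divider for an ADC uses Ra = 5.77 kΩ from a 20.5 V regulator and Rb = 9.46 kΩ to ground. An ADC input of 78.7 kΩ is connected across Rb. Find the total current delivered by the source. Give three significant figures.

Rb‖R_L = 8.445 kΩ, so the source sees Ra + Rb‖R_L = 14.21 kΩ.
I = 20.5 V / 14.21 kΩ = 1.44 mA.

I ≈ 1.44 mA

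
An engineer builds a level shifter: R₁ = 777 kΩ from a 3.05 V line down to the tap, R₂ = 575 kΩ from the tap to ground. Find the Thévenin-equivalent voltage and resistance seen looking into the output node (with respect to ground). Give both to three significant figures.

V_th = 1.30 V, R_th = 330 kΩ

V_th is the open-circuit tap voltage: 3.05 × 575/(777 + 575) = 1.30 V.
With the supply zeroed, R₁ and R₂ appear in parallel from the tap: R_th = R₁‖R₂ = (777 × 575)/1352 = 330 kΩ.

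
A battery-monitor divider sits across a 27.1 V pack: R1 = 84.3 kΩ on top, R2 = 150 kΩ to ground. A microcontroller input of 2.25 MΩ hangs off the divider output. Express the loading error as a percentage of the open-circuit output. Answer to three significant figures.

The divider's output (Thévenin) resistance is R1‖R2 = 53.97 kΩ.
Fractional drop under load = R_th/(R_th + R_L) = 53.97 / (53.97 + 2250) = 0.02342.
So the output falls by 2.34 %.

2.34 %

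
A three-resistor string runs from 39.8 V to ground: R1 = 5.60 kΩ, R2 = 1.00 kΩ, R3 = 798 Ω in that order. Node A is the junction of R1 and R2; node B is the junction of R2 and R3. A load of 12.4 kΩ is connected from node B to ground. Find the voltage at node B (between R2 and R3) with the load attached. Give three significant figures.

V ≈ 4.06 V

At node B, R3 is in parallel with the load: R3‖R_L = 749.7 Ω.
Below node A the resistance is R2 + (R3‖R_L) = 1750 Ω, so V_A = 39.8 × 1750/7350 = 9.475 V.
Then V_B = V_A × (R3‖R_L)/(R2 + R3‖R_L) = 9.475 × 749.7/1750 = 4.06 V.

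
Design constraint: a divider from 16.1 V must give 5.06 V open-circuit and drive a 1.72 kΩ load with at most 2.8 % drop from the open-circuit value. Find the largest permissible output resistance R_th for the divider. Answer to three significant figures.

R_th ≤ 49.5 Ω

Loading drop = R_th/(R_th + R_L) ≤ 0.0280, so R_th ≤ R_L · ε/(1−ε) = 1.72 kΩ × 0.0280/0.9720 = 49.5 Ω.
(Any R1, R2 with R2/(R1+R2) = 0.314 and R1‖R2 ≤ 49.5 Ω will meet the spec.)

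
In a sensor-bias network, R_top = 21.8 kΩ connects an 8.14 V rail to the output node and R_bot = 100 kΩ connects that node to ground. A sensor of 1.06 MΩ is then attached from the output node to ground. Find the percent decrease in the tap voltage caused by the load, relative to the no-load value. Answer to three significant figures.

1.66 %

The divider's output (Thévenin) resistance is R_top‖R_bot = 17.90 kΩ.
Fractional drop under load = R_th/(R_th + R_L) = 17.90 / (17.90 + 1060) = 0.01660.
So the output falls by 1.66 %.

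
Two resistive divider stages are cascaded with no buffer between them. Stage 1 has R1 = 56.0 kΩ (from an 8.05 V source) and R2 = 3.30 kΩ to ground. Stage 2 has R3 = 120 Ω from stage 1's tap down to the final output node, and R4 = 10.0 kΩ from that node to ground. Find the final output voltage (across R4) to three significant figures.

Stage 2 presents R3+R4 = 10120 Ω as a load on stage 1's tap.
Stage 1's lower leg becomes R2‖(R3+R4) = 2489 Ω, so V_mid = 8.05 × 2489/58490 = 0.3425 V.
Stage 2 is itself unloaded: V_out = V_mid × R4/(R3+R4) = 0.3425 × 10000/10120 = 0.338 V.

V_out ≈ 0.338 V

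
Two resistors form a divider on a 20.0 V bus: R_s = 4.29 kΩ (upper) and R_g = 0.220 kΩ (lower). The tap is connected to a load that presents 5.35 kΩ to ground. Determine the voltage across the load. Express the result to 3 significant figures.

V_out ≈ 0.939 V

The load sits in parallel with R_g: R_g‖R_L = (220 × 5350) / (220 + 5350) = 211.3 Ω.
V_out = 20.0 × 211.3 / (4290 + 211.3) = 20.0 × 211.3/4501 = 0.939 V.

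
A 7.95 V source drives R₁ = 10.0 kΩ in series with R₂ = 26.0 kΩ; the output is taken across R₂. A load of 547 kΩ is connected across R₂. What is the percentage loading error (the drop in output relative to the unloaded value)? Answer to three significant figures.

The divider's output (Thévenin) resistance is R₁‖R₂ = 7.222 kΩ.
Fractional drop under load = R_th/(R_th + R_L) = 7.222 / (7.222 + 547) = 0.01303.
So the output falls by 1.30 %.

1.30 %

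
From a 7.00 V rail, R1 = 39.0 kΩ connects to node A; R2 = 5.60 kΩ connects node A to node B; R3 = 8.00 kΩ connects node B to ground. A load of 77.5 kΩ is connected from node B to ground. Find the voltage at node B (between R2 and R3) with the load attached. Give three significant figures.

At node B, R3 is in parallel with the load: R3‖R_L = 7.251 kΩ.
Below node A the resistance is R2 + (R3‖R_L) = 12.85 kΩ, so V_A = 7.00 × 12.85/51.85 = 1.735 V.
Then V_B = V_A × (R3‖R_L)/(R2 + R3‖R_L) = 1.735 × 7.251/12.85 = 0.979 V.

V ≈ 0.979 V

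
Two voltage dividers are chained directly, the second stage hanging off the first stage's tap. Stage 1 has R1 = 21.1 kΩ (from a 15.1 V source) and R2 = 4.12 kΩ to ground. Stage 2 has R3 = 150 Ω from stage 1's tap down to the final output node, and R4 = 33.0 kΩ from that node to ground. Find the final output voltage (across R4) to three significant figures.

V_out ≈ 2.22 V

Stage 2 presents R3+R4 = 33150 Ω as a load on stage 1's tap.
Stage 1's lower leg becomes R2‖(R3+R4) = 3665 Ω, so V_mid = 15.1 × 3665/24760 = 2.234 V.
Stage 2 is itself unloaded: V_out = V_mid × R4/(R3+R4) = 2.234 × 33000/33150 = 2.22 V.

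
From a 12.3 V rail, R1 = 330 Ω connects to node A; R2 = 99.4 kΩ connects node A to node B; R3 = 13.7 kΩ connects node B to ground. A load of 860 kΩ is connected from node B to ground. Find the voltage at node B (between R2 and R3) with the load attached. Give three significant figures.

V ≈ 1.47 V

At node B, R3 is in parallel with the load: R3‖R_L = 13490 Ω.
Below node A the resistance is R2 + (R3‖R_L) = 112900 Ω, so V_A = 12.3 × 112900/113200 = 12.26 V.
Then V_B = V_A × (R3‖R_L)/(R2 + R3‖R_L) = 12.26 × 13490/112900 = 1.47 V.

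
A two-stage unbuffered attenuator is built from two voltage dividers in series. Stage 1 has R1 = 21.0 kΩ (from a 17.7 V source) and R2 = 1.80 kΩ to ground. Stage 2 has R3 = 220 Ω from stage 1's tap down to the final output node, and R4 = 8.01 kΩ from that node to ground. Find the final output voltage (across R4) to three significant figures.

Stage 2 presents R3+R4 = 8230 Ω as a load on stage 1's tap.
Stage 1's lower leg becomes R2‖(R3+R4) = 1477 Ω, so V_mid = 17.7 × 1477/22480 = 1.163 V.
Stage 2 is itself unloaded: V_out = V_mid × R4/(R3+R4) = 1.163 × 8010/8230 = 1.13 V.

V_out ≈ 1.13 V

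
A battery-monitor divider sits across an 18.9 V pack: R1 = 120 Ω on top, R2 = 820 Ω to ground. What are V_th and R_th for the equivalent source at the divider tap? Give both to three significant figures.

V_th = 16.5 V, R_th = 105 Ω

V_th is the open-circuit tap voltage: 18.9 × 820/(120 + 820) = 16.5 V.
With the supply zeroed, R1 and R2 appear in parallel from the tap: R_th = R1‖R2 = (120 × 820)/940.0 = 105 Ω.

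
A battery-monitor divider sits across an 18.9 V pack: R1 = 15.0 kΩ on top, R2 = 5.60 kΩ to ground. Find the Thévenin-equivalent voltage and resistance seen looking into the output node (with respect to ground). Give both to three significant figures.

V_th is the open-circuit tap voltage: 18.9 × 5.60/(15.0 + 5.60) = 5.14 V.
With the supply zeroed, R1 and R2 appear in parallel from the tap: R_th = R1‖R2 = (15.0 × 5.60)/20.60 = 4.08 kΩ.

V_th = 5.14 V, R_th = 4.08 kΩ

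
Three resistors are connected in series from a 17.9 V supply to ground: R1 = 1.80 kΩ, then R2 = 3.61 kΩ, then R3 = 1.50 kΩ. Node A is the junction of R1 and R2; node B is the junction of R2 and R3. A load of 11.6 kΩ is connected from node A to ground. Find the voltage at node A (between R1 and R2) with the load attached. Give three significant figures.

V ≈ 11.9 V

Below node A the series string R2+R3 = 5.110 kΩ sits in parallel with the 11.6 kΩ load: 3.547 kΩ.
V_A = 17.9 × 3.547/(1.80 + 3.547) = 11.9 V.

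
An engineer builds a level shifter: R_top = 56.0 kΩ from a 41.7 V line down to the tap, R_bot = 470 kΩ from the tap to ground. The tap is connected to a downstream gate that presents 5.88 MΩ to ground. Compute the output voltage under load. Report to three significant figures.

The load sits in parallel with R_bot: R_bot‖R_L = (470 × 5880) / (470 + 5880) = 435.2 kΩ.
V_out = 41.7 × 435.2 / (56.0 + 435.2) = 41.7 × 435.2/491.2 = 36.9 V.
(Unloaded it would have been 37.3 V.)

V_out ≈ 36.9 V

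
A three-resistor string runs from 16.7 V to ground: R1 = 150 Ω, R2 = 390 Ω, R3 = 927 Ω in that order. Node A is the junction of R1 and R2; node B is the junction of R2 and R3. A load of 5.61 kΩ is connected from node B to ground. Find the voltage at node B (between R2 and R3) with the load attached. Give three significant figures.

V ≈ 9.95 V

At node B, R3 is in parallel with the load: R3‖R_L = 795.5 Ω.
Below node A the resistance is R2 + (R3‖R_L) = 1186 Ω, so V_A = 16.7 × 1186/1336 = 14.82 V.
Then V_B = V_A × (R3‖R_L)/(R2 + R3‖R_L) = 14.82 × 795.5/1186 = 9.95 V.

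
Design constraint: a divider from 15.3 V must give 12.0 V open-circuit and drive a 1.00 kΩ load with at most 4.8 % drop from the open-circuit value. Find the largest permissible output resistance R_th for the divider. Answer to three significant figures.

R_th ≤ 50.4 Ω

Loading drop = R_th/(R_th + R_L) ≤ 0.0480, so R_th ≤ R_L · ε/(1−ε) = 1.00 kΩ × 0.0480/0.9520 = 50.4 Ω.
(Any R1, R2 with R2/(R1+R2) = 0.784 and R1‖R2 ≤ 50.4 Ω will meet the spec.)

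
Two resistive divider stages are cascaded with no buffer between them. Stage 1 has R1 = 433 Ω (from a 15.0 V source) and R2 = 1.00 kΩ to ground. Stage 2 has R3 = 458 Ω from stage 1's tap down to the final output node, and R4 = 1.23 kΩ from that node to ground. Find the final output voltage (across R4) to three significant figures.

Stage 2 presents R3+R4 = 1688 Ω as a load on stage 1's tap.
Stage 1's lower leg becomes R2‖(R3+R4) = 628.0 Ω, so V_mid = 15.0 × 628.0/1061 = 8.878 V.
Stage 2 is itself unloaded: V_out = V_mid × R4/(R3+R4) = 8.878 × 1230/1688 = 6.47 V.

V_out ≈ 6.47 V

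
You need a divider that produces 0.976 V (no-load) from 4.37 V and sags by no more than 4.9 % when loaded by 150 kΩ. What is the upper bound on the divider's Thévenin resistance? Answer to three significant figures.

R_th ≤ 7.73 kΩ

Loading drop = R_th/(R_th + R_L) ≤ 0.0490, so R_th ≤ R_L · ε/(1−ε) = 150 kΩ × 0.0490/0.9510 = 7.73 kΩ.
(Any R1, R2 with R2/(R1+R2) = 0.223 and R1‖R2 ≤ 7.73 kΩ will meet the spec.)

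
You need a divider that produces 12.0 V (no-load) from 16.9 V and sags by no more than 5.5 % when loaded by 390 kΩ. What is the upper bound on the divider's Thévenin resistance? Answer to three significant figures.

R_th ≤ 22.7 kΩ

Loading drop = R_th/(R_th + R_L) ≤ 0.0550, so R_th ≤ R_L · ε/(1−ε) = 390 kΩ × 0.0550/0.9450 = 22.7 kΩ.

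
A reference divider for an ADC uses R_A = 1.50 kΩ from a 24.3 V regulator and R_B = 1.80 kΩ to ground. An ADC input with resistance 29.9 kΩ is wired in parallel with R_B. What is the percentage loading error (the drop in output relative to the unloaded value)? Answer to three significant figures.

2.66 %

The divider's output (Thévenin) resistance is R_A‖R_B = 0.8182 kΩ.
Fractional drop under load = R_th/(R_th + R_L) = 0.8182 / (0.8182 + 29.9) = 0.02664.
So the output falls by 2.66 %.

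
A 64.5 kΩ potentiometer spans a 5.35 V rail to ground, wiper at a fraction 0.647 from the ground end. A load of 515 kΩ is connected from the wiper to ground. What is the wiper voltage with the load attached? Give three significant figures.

V ≈ 3.37 V

The wiper splits the pot into (1−α)R = 22.77 kΩ above and αR = 41.73 kΩ below.
Lower section ‖ load = 38.60 kΩ.
V_wiper = 5.35 × 38.60/(22.77 + 38.60) = 3.37 V.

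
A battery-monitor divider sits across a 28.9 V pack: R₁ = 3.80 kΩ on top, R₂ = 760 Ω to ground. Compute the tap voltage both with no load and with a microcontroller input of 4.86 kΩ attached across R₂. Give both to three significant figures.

Open-circuit: V = 28.9 × 760/(3800 + 760) = 4.82 V.
With the load, R₂ becomes R₂‖R_L = 657.2 Ω, so V = 28.9 × 657.2/4457 = 4.26 V.

Unloaded: 4.82 V; loaded: 4.26 V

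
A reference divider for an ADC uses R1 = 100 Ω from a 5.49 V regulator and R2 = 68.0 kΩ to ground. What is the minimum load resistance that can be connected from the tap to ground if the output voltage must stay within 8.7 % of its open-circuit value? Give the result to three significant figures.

Output resistance R_th = R1‖R2 = (100 × 68000)/68100 = 99.85 Ω.
The fractional drop is R_th/(R_th + R_L); requiring this ≤ 0.0870 gives R_L ≥ R_th(1/0.0870 − 1) = 99.85 × 10.49 = 1.05 kΩ.

R_L(min) ≈ 1.05 kΩ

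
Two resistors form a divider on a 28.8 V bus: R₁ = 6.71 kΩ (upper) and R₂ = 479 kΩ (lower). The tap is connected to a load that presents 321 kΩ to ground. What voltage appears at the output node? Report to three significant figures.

V_out ≈ 27.8 V

The load sits in parallel with R₂: R₂‖R_L = (479 × 321) / (479 + 321) = 192.2 kΩ.
V_out = 28.8 × 192.2 / (6.71 + 192.2) = 28.8 × 192.2/198.9 = 27.8 V.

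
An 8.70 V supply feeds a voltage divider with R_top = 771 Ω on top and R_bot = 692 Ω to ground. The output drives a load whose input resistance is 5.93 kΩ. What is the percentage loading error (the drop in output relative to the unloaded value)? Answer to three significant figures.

The divider's output (Thévenin) resistance is R_top‖R_bot = 364.7 Ω.
Fractional drop under load = R_th/(R_th + R_L) = 364.7 / (364.7 + 5930) = 0.05794.
So the output falls by 5.79 %.

5.79 %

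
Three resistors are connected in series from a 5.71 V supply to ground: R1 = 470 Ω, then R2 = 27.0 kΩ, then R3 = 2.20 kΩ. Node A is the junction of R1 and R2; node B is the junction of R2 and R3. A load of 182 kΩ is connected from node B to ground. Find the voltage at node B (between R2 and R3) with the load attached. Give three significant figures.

V ≈ 0.419 V

At node B, R3 is in parallel with the load: R3‖R_L = 2174 Ω.
Below node A the resistance is R2 + (R3‖R_L) = 29170 Ω, so V_A = 5.71 × 29170/29640 = 5.619 V.
Then V_B = V_A × (R3‖R_L)/(R2 + R3‖R_L) = 5.619 × 2174/29170 = 0.419 V.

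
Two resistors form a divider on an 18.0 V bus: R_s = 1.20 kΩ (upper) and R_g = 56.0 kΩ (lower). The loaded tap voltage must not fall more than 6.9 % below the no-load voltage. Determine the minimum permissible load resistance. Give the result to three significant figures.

Output resistance R_th = R_s‖R_g = (1.20 × 56.0)/57.20 = 1.175 kΩ.
The fractional drop is R_th/(R_th + R_L); requiring this ≤ 0.0690 gives R_L ≥ R_th(1/0.0690 − 1) = 1.175 × 13.49 = 15.9 kΩ.

R_L(min) ≈ 15.9 kΩ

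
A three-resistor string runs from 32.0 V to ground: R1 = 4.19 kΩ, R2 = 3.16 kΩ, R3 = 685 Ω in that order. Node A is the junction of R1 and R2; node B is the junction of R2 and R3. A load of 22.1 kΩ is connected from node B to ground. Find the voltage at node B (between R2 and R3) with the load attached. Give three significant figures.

V ≈ 2.65 V

At node B, R3 is in parallel with the load: R3‖R_L = 664.4 Ω.
Below node A the resistance is R2 + (R3‖R_L) = 3824 Ω, so V_A = 32.0 × 3824/8014 = 15.27 V.
Then V_B = V_A × (R3‖R_L)/(R2 + R3‖R_L) = 15.27 × 664.4/3824 = 2.65 V.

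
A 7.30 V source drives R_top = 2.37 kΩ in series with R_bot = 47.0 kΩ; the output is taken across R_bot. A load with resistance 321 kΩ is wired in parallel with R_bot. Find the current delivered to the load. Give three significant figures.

R_bot‖R_L = 41.00 kΩ; V_out = 7.30 × 41.00/43.37 = 6.901 V.
I_L = V_out / R_L = 6.901 / 321 kΩ = 0.0215 mA.

I_L ≈ 0.0215 mA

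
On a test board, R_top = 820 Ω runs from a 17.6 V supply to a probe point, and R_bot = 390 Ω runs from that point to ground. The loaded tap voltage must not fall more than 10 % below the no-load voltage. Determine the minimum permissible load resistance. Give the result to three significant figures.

R_L(min) ≈ 2.38 kΩ

Output resistance R_th = R_top‖R_bot = (820 × 390)/1210 = 264.3 Ω.
The fractional drop is R_th/(R_th + R_L); requiring this ≤ 0.100 gives R_L ≥ R_th(1/0.100 − 1) = 264.3 × 9.000 = 2.38 kΩ.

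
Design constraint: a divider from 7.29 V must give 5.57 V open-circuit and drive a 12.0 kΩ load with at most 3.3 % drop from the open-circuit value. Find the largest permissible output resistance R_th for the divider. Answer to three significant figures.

Loading drop = R_th/(R_th + R_L) ≤ 0.0330, so R_th ≤ R_L · ε/(1−ε) = 12.0 kΩ × 0.0330/0.9670 = 410 Ω.
(Any R1, R2 with R2/(R1+R2) = 0.764 and R1‖R2 ≤ 410 Ω will meet the spec.)

R_th ≤ 410 Ω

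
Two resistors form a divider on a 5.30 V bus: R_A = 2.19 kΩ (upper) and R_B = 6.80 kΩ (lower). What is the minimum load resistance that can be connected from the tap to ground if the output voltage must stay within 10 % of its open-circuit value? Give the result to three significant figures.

R_L(min) ≈ 14.9 kΩ

Output resistance R_th = R_A‖R_B = (2.19 × 6.80)/8.990 = 1.657 kΩ.
The fractional drop is R_th/(R_th + R_L); requiring this ≤ 0.100 gives R_L ≥ R_th(1/0.100 − 1) = 1.657 × 9.000 = 14.9 kΩ.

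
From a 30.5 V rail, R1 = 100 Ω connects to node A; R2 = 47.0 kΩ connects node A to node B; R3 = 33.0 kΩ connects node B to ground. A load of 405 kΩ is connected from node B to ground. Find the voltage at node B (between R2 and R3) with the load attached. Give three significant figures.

V ≈ 12.0 V

At node B, R3 is in parallel with the load: R3‖R_L = 30510 Ω.
Below node A the resistance is R2 + (R3‖R_L) = 77510 Ω, so V_A = 30.5 × 77510/77610 = 30.46 V.
Then V_B = V_A × (R3‖R_L)/(R2 + R3‖R_L) = 30.46 × 30510/77510 = 12.0 V.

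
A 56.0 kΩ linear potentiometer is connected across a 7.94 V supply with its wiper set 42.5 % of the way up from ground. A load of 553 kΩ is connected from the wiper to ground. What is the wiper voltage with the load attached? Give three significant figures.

V ≈ 3.29 V

The wiper splits the pot into (1−α)R = 32.20 kΩ above and αR = 23.80 kΩ below.
Lower section ‖ load = 22.82 kΩ.
V_wiper = 7.94 × 22.82/(32.20 + 22.82) = 3.29 V.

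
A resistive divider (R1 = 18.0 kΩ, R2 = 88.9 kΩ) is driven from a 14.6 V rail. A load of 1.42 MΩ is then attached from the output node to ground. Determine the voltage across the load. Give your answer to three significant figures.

V_out ≈ 12.0 V

The load sits in parallel with R2: R2‖R_L = (88.9 × 1420) / (88.9 + 1420) = 83.66 kΩ.
V_out = 14.6 × 83.66 / (18.0 + 83.66) = 14.6 × 83.66/101.7 = 12.0 V.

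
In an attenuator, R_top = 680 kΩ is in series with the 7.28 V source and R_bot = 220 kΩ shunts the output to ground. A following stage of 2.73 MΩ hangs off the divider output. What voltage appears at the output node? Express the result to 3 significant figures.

V_out ≈ 1.68 V

The load sits in parallel with R_bot: R_bot‖R_L = (220 × 2730) / (220 + 2730) = 203.6 kΩ.
V_out = 7.28 × 203.6 / (680 + 203.6) = 7.28 × 203.6/883.6 = 1.68 V.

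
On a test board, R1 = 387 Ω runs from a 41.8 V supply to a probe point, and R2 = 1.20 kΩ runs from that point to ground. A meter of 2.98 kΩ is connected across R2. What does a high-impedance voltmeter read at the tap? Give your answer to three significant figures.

V_out ≈ 28.8 V

The load sits in parallel with R2: R2‖R_L = (1200 × 2980) / (1200 + 2980) = 855.5 Ω.
V_out = 41.8 × 855.5 / (387 + 855.5) = 41.8 × 855.5/1243 = 28.8 V.
(Unloaded it would have been 31.6 V.)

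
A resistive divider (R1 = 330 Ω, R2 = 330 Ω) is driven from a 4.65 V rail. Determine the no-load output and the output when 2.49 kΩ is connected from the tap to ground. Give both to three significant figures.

Open-circuit: V = 4.65 × 330/(330 + 330) = 2.33 V.
With the load, R2 becomes R2‖R_L = 291.4 Ω, so V = 4.65 × 291.4/621.4 = 2.18 V.

Unloaded: 2.33 V; loaded: 2.18 V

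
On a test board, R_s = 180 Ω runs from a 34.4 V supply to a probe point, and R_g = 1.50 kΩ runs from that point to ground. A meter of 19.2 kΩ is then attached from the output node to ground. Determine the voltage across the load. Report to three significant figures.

V_out ≈ 30.5 V

The load sits in parallel with R_g: R_g‖R_L = (1500 × 19200) / (1500 + 19200) = 1391 Ω.
V_out = 34.4 × 1391 / (180 + 1391) = 34.4 × 1391/1571 = 30.5 V.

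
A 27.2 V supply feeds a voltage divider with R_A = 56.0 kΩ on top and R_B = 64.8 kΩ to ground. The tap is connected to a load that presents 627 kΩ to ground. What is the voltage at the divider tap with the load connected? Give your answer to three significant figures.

The load sits in parallel with R_B: R_B‖R_L = (64.8 × 627) / (64.8 + 627) = 58.73 kΩ.
V_out = 27.2 × 58.73 / (56.0 + 58.73) = 27.2 × 58.73/114.7 = 13.9 V.
(Unloaded it would have been 14.6 V.)

V_out ≈ 13.9 V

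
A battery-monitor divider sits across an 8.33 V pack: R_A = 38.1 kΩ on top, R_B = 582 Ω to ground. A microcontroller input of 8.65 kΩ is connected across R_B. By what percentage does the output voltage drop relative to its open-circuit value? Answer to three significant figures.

6.22 %

The divider's output (Thévenin) resistance is R_A‖R_B = 573.2 Ω.
Fractional drop under load = R_th/(R_th + R_L) = 573.2 / (573.2 + 8650) = 0.06215.
So the output falls by 6.22 %.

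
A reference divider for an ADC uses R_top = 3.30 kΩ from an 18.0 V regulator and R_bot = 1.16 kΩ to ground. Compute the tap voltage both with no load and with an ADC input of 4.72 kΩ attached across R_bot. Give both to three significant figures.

Unloaded: 4.68 V; loaded: 3.96 V

Open-circuit: V = 18.0 × 1.16/(3.30 + 1.16) = 4.68 V.
With the load, R_bot becomes R_bot‖R_L = 0.9312 kΩ, so V = 18.0 × 0.9312/4.231 = 3.96 V.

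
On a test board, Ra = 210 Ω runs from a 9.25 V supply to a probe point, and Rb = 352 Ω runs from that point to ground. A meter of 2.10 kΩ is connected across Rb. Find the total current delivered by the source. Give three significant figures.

Rb‖R_L = 301.5 Ω, so the source sees Ra + Rb‖R_L = 511.5 Ω.
I = 9.25 V / 511.5 Ω = 18.1 mA.

I ≈ 18.1 mA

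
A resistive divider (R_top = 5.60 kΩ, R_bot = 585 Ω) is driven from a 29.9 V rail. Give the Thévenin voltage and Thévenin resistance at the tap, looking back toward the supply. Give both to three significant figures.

V_th is the open-circuit tap voltage: 29.9 × 585/(5600 + 585) = 2.83 V.
With the supply zeroed, R_top and R_bot appear in parallel from the tap: R_th = R_top‖R_bot = (5600 × 585)/6185 = 530 Ω.

V_th = 2.83 V, R_th = 530 Ω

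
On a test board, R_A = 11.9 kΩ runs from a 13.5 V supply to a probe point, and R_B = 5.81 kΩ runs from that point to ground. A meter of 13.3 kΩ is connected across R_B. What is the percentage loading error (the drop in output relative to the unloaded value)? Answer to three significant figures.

22.7 %

Unloaded V = 13.5 × 5.81/17.71 = 4.429 V.
Loaded: R_B‖R_L = 4.044 kΩ, giving V = 13.5 × 4.044/15.94 = 3.424 V.
Drop = (4.429 − 3.424) / 4.429 = 22.7 %.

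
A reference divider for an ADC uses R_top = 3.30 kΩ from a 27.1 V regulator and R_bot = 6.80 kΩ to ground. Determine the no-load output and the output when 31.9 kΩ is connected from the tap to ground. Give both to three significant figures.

Unloaded: 18.2 V; loaded: 17.1 V

Open-circuit: V = 27.1 × 6.80/(3.30 + 6.80) = 18.2 V.
With the load, R_bot becomes R_bot‖R_L = 5.605 kΩ, so V = 27.1 × 5.605/8.905 = 17.1 V.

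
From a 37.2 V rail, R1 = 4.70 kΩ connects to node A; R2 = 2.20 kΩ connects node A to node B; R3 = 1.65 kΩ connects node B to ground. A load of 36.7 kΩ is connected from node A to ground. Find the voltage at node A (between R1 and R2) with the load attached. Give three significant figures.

V ≈ 15.8 V

Below node A the series string R2+R3 = 3.850 kΩ sits in parallel with the 36.7 kΩ load: 3.484 kΩ.
V_A = 37.2 × 3.484/(4.70 + 3.484) = 15.8 V.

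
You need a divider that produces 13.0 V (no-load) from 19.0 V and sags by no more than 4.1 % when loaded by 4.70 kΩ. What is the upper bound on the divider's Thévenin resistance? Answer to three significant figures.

R_th ≤ 201 Ω

Loading drop = R_th/(R_th + R_L) ≤ 0.0410, so R_th ≤ R_L · ε/(1−ε) = 4.70 kΩ × 0.0410/0.9590 = 201 Ω.
(Any R1, R2 with R2/(R1+R2) = 0.684 and R1‖R2 ≤ 201 Ω will meet the spec.)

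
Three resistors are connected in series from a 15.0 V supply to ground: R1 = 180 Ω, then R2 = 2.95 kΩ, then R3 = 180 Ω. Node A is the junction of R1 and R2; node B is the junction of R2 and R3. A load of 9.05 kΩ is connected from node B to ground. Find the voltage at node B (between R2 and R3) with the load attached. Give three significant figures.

At node B, R3 is in parallel with the load: R3‖R_L = 176.5 Ω.
Below node A the resistance is R2 + (R3‖R_L) = 3126 Ω, so V_A = 15.0 × 3126/3306 = 14.18 V.
Then V_B = V_A × (R3‖R_L)/(R2 + R3‖R_L) = 14.18 × 176.5/3126 = 0.801 V.

V ≈ 0.801 V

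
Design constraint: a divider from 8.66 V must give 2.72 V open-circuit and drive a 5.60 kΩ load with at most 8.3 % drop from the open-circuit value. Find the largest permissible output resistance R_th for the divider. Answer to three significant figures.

Loading drop = R_th/(R_th + R_L) ≤ 0.0830, so R_th ≤ R_L · ε/(1−ε) = 5.60 kΩ × 0.0830/0.9170 = 507 Ω.
(Any R1, R2 with R2/(R1+R2) = 0.314 and R1‖R2 ≤ 507 Ω will meet the spec.)

R_th ≤ 507 Ω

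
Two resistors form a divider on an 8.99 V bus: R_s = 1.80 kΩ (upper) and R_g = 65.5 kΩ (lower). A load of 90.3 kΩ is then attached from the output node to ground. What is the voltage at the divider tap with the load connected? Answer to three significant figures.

The load sits in parallel with R_g: R_g‖R_L = (65.5 × 90.3) / (65.5 + 90.3) = 37.96 kΩ.
V_out = 8.99 × 37.96 / (1.80 + 37.96) = 8.99 × 37.96/39.76 = 8.58 V.
(Unloaded it would have been 8.75 V.)

V_out ≈ 8.58 V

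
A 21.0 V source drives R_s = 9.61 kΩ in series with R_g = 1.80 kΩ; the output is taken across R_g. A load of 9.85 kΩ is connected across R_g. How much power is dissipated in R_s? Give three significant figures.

P ≈ 34.2 mW

Total resistance from the source is R_s + (R_g‖R_L) = 11.13 kΩ, so I = 21.0/11.13 kΩ = 1.886 mA.
P = I²·R_s = (1.886 mA)² × 9.61 kΩ = 34.2 mW.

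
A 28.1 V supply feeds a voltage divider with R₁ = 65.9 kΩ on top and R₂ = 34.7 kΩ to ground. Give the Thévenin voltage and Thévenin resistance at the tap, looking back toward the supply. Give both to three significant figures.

V_th = 9.69 V, R_th = 22.7 kΩ

V_th is the open-circuit tap voltage: 28.1 × 34.7/(65.9 + 34.7) = 9.69 V.
With the supply zeroed, R₁ and R₂ appear in parallel from the tap: R_th = R₁‖R₂ = (65.9 × 34.7)/100.6 = 22.7 kΩ.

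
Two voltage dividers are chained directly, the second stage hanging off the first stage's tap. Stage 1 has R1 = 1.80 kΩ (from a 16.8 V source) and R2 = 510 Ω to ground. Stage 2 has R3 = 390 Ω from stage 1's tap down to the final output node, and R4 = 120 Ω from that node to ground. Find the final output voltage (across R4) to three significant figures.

Stage 2 presents R3+R4 = 510.0 Ω as a load on stage 1's tap.
Stage 1's lower leg becomes R2‖(R3+R4) = 255.0 Ω, so V_mid = 16.8 × 255.0/2055 = 2.085 V.
Stage 2 is itself unloaded: V_out = V_mid × R4/(R3+R4) = 2.085 × 120/510.0 = 0.491 V.

V_out ≈ 0.491 V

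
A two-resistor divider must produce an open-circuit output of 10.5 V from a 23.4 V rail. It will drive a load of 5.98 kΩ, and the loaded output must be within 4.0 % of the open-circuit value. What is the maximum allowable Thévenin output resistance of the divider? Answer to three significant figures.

Loading drop = R_th/(R_th + R_L) ≤ 0.0400, so R_th ≤ R_L · ε/(1−ε) = 5.98 kΩ × 0.0400/0.9600 = 249 Ω.

R_th ≤ 249 Ω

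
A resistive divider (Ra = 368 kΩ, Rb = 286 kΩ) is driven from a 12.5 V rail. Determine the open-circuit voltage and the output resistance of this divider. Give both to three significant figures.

V_th is the open-circuit tap voltage: 12.5 × 286/(368 + 286) = 5.47 V.
With the supply zeroed, Ra and Rb appear in parallel from the tap: R_th = Ra‖Rb = (368 × 286)/654.0 = 161 kΩ.

V_th = 5.47 V, R_th = 161 kΩ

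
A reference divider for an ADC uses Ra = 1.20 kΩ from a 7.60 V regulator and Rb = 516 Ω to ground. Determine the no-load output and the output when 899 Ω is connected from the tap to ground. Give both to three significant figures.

Open-circuit: V = 7.60 × 516/(1200 + 516) = 2.29 V.
With the load, Rb becomes Rb‖R_L = 327.8 Ω, so V = 7.60 × 327.8/1528 = 1.63 V.

Unloaded: 2.29 V; loaded: 1.63 V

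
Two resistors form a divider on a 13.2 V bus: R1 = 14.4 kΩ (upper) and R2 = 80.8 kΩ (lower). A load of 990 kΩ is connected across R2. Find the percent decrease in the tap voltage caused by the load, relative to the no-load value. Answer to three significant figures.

The divider's output (Thévenin) resistance is R1‖R2 = 12.22 kΩ.
Fractional drop under load = R_th/(R_th + R_L) = 12.22 / (12.22 + 990) = 0.01219.
So the output falls by 1.22 %.

1.22 %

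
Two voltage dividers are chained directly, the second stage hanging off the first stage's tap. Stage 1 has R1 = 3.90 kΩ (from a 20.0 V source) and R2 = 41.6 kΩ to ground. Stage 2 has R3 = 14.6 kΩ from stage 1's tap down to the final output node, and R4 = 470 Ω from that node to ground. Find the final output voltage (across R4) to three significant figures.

Stage 2 presents R3+R4 = 15070 Ω as a load on stage 1's tap.
Stage 1's lower leg becomes R2‖(R3+R4) = 11060 Ω, so V_mid = 20.0 × 11060/14960 = 14.79 V.
Stage 2 is itself unloaded: V_out = V_mid × R4/(R3+R4) = 14.79 × 470/15070 = 0.461 V.

V_out ≈ 0.461 V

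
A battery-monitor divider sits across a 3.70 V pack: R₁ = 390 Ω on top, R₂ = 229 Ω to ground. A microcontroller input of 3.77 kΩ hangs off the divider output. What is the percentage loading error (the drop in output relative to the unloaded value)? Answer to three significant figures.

3.69 %

The divider's output (Thévenin) resistance is R₁‖R₂ = 144.3 Ω.
Fractional drop under load = R_th/(R_th + R_L) = 144.3 / (144.3 + 3770) = 0.03686.
So the output falls by 3.69 %.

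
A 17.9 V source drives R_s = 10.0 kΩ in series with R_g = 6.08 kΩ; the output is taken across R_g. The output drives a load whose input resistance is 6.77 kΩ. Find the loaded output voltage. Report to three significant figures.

V_out ≈ 4.34 V

The load sits in parallel with R_g: R_g‖R_L = (6.08 × 6.77) / (6.08 + 6.77) = 3.203 kΩ.
V_out = 17.9 × 3.203 / (10.0 + 3.203) = 17.9 × 3.203/13.20 = 4.34 V.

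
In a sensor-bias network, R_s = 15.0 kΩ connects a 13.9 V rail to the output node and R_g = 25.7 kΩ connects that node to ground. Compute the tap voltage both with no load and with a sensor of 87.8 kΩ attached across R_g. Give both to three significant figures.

Open-circuit: V = 13.9 × 25.7/(15.0 + 25.7) = 8.78 V.
With the load, R_g becomes R_g‖R_L = 19.88 kΩ, so V = 13.9 × 19.88/34.88 = 7.92 V.

Unloaded: 8.78 V; loaded: 7.92 V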